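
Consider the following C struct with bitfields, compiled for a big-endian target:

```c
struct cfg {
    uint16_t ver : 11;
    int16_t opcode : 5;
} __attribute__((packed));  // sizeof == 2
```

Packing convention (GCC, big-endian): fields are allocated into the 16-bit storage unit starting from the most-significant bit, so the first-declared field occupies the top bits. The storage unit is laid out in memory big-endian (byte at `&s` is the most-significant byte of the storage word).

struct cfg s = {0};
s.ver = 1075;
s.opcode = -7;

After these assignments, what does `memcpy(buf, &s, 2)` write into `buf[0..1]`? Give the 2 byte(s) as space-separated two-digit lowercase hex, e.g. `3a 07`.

ver (11b) val=1075 bits=0x433 at bit 5: 0x8660
opcode (5b) val=-7 bits=0x19 at bit 0: 0x8679
word = 0x8679 → big-endian bytes:
  [0]=0x86  [1]=0x79

86 79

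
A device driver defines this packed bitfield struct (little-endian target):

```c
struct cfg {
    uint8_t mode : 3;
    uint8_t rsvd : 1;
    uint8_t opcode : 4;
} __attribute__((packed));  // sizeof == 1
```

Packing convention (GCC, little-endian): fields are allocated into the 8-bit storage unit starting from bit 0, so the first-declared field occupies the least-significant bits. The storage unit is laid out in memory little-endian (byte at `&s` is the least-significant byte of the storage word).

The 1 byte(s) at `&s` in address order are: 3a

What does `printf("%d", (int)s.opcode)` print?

[0]=0x3a (little-endian) → word 0x3a
mode:3 @ bit 0 → (0x3a>>0)&0x7 = 0x2
rsvd:1 @ bit 3 → (0x3a>>3)&0x1 = 0x1
opcode:4 @ bit 4 → (0x3a>>4)&0xf = 0x3  ←

3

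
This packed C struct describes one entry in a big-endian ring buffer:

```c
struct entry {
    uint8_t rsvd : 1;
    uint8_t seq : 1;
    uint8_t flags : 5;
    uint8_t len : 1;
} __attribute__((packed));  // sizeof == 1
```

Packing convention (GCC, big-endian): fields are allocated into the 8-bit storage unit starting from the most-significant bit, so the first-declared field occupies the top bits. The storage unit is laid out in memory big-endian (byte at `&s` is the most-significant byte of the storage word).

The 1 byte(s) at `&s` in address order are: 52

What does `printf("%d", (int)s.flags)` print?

[0]=0x52 (big-endian) → word 0x52
rsvd [7+:1] = (word>>7) & 0x1 = 0
seq [6+:1] = (word>>6) & 0x1 = 1
flags [1+:5] = (word>>1) & 0x1f = 9  ←
len [0+:1] = (word>>0) & 0x1 = 0

9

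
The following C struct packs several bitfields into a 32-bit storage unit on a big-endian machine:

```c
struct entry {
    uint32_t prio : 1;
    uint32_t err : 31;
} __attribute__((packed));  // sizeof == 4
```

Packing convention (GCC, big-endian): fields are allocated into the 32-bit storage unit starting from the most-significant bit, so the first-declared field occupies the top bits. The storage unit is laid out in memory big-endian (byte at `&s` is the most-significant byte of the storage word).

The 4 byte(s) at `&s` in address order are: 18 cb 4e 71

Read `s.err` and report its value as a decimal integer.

415977073

[0]=0x18 [1]=0xcb [2]=0x4e [3]=0x71 (big-endian) → word 0x18cb4e71
prio:1 @ bit 31 → (0x18cb4e71>>31)&0x1 = 0x0
err:31 @ bit 0 → (0x18cb4e71>>0)&0x7fffffff = 0x18cb4e71  ←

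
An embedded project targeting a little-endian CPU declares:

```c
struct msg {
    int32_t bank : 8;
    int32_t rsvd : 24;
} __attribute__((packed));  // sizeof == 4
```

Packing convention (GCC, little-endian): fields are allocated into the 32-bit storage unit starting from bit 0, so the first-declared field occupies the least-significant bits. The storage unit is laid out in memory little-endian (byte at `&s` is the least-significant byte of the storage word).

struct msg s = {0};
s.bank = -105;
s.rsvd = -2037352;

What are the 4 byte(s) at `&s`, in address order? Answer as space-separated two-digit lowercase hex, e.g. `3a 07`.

97 98 e9 e0

[0+:8] bank=-105 & 0xff = 0x97; word=0x00000097
[8+:24] rsvd=-2037352 & 0xffffff = 0xe0e998; word=0xe0e99897
word = 0xe0e99897 → little-endian bytes:
  [0]=0x97  [1]=0x98  [2]=0xe9  [3]=0xe0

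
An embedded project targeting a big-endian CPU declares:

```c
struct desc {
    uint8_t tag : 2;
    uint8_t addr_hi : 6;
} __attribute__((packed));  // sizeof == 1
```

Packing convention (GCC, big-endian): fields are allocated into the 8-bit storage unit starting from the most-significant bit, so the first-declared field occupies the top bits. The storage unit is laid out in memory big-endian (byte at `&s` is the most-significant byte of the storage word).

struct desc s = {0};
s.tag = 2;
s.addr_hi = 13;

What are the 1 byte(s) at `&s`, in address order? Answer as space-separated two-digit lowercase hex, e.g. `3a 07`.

8d

tag (2b) val=2 bits=0x2 at bit 6: 0x80
addr_hi (6b) val=13 bits=0xd at bit 0: 0x8d
word = 0x8d → big-endian bytes:
  [0]=0x8d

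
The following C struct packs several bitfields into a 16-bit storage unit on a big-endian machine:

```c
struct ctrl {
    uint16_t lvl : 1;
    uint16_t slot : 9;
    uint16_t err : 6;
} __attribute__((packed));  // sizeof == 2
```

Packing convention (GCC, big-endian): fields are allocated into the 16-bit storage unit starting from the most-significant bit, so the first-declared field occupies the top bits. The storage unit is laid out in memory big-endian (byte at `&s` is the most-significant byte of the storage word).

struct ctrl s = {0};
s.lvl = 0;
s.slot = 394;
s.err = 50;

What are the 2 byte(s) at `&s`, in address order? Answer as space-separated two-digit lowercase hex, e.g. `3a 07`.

lvl:1 = 0 → 0x0 << 15 → word 0x0000
slot:9 = 394 → 0x18a << 6 → word 0x6280
err:6 = 50 → 0x32 << 0 → word 0x62b2
word = 0x62b2 → big-endian bytes:
  [0]=0x62  [1]=0xb2

62 b2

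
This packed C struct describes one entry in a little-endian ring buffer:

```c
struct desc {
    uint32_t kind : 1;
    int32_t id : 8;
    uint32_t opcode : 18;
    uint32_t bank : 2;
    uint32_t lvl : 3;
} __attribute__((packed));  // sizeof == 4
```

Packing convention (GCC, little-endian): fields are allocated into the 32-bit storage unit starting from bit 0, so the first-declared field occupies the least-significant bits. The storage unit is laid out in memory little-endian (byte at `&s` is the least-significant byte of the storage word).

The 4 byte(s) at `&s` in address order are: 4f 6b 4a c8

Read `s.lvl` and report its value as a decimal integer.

[0]=0x4f [1]=0x6b [2]=0x4a [3]=0xc8 (little-endian) → word 0xc84a6b4f
kind:1 @ bit 0 → (0xc84a6b4f>>0)&0x1 = 0x1
id:8 @ bit 1 → (0xc84a6b4f>>1)&0xff = 0xa7
opcode:18 @ bit 9 → (0xc84a6b4f>>9)&0x3ffff = 0x2535
bank:2 @ bit 27 → (0xc84a6b4f>>27)&0x3 = 0x1
lvl:3 @ bit 29 → (0xc84a6b4f>>29)&0x7 = 0x6  ←

6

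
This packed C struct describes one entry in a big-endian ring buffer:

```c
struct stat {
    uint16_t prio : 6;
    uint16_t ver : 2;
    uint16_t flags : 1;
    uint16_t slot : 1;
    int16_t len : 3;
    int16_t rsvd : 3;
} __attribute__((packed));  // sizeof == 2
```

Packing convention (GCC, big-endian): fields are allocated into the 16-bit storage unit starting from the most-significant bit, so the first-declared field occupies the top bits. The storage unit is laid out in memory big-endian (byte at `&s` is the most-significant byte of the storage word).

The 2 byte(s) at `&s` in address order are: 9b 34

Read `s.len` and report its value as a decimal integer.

[0]=0x9b [1]=0x34 (big-endian) → word 0x9b34
prio:6 @ bit 10 → (0x9b34>>10)&0x3f = 0x26
ver:2 @ bit 8 → (0x9b34>>8)&0x3 = 0x3
flags:1 @ bit 7 → (0x9b34>>7)&0x1 = 0x0
slot:1 @ bit 6 → (0x9b34>>6)&0x1 = 0x0
len:3 @ bit 3 → (0x9b34>>3)&0x7 = 0x6  ←
rsvd:3 @ bit 0 → (0x9b34>>0)&0x7 = 0x4
len signed 3b, MSB=1: 6 - 8 = -2

-2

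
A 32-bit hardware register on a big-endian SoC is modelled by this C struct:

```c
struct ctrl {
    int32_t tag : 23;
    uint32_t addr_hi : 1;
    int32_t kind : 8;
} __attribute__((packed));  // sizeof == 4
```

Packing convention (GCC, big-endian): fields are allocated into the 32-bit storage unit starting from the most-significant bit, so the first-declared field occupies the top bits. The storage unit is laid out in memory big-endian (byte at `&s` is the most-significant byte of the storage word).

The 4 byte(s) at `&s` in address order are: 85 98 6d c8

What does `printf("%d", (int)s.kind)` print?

-56

[0]=0x85 [1]=0x98 [2]=0x6d [3]=0xc8 (big-endian) → word 0x85986dc8
tag [9+:23] = (word>>9) & 0x7fffff = 4377654
addr_hi [8+:1] = (word>>8) & 0x1 = 1
kind [0+:8] = (word>>0) & 0xff = 200  ←
kind signed 8b, MSB=1: 200 - 256 = -56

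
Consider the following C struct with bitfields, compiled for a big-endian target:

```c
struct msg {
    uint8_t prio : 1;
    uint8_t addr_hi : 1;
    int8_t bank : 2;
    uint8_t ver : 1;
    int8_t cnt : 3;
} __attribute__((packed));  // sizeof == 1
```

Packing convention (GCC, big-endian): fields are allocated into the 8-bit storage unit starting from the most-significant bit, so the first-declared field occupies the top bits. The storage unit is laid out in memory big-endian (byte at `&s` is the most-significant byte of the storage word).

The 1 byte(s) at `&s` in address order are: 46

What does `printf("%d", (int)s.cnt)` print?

[0]=0x46 (big-endian) → word 0x46
prio [7+:1] = (word>>7) & 0x1 = 0
addr_hi [6+:1] = (word>>6) & 0x1 = 1
bank [4+:2] = (word>>4) & 0x3 = 0
ver [3+:1] = (word>>3) & 0x1 = 0
cnt [0+:3] = (word>>0) & 0x7 = 6  ←
cnt signed 3b, MSB=1: 6 - 8 = -2

-2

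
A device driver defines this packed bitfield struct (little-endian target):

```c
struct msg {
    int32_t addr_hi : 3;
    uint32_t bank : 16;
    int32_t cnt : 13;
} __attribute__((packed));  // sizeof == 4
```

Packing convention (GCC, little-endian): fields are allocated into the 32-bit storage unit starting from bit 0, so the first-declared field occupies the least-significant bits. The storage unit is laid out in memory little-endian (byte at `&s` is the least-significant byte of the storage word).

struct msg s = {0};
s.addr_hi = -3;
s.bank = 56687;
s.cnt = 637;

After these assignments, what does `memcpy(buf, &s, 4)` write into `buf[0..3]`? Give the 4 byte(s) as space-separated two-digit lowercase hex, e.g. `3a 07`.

addr_hi (3b) val=-3 bits=0x5 at bit 0: 0x00000005
bank (16b) val=56687 bits=0xdd6f at bit 3: 0x0006eb7d
cnt (13b) val=637 bits=0x27d at bit 19: 0x13eeeb7d
word = 0x13eeeb7d → little-endian bytes:
  [0]=0x7d  [1]=0xeb  [2]=0xee  [3]=0x13

7d eb ee 13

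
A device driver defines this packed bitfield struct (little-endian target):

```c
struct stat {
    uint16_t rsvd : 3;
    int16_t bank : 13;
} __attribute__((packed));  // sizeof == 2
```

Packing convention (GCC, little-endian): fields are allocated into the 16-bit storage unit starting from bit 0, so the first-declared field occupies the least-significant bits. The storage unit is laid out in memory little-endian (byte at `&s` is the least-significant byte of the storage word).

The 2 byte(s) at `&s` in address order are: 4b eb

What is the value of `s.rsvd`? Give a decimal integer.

3

[0]=0x4b [1]=0xeb (little-endian) → word 0xeb4b
rsvd:3 @ bit 0 → (0xeb4b>>0)&0x7 = 0x3  ←
bank:13 @ bit 3 → (0xeb4b>>3)&0x1fff = 0x1d69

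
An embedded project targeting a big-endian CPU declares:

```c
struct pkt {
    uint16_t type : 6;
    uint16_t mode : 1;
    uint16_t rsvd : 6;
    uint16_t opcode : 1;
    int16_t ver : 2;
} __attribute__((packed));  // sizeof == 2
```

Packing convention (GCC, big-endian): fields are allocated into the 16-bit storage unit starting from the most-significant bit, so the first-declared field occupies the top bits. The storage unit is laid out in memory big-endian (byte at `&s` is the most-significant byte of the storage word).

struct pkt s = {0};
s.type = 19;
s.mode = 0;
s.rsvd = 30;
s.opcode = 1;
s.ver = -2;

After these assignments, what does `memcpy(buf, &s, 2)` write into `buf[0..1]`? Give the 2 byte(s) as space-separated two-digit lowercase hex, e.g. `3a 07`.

4c f6

type (6b) val=19 bits=0x13 at bit 10: 0x4c00
mode (1b) val=0 bits=0x0 at bit 9: 0x4c00
rsvd (6b) val=30 bits=0x1e at bit 3: 0x4cf0
opcode (1b) val=1 bits=0x1 at bit 2: 0x4cf4
ver (2b) val=-2 bits=0x2 at bit 0: 0x4cf6
word = 0x4cf6 → big-endian bytes:
  [0]=0x4c  [1]=0xf6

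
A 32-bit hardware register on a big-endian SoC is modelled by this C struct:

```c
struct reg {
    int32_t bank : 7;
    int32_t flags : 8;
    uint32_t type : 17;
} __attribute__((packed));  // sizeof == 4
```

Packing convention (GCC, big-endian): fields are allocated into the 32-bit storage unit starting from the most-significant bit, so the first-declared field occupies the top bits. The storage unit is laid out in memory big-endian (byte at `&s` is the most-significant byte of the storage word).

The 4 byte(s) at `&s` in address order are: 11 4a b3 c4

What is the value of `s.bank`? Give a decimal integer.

[0]=0x11 [1]=0x4a [2]=0xb3 [3]=0xc4 (big-endian) → word 0x114ab3c4
bank [25+:7] = (word>>25) & 0x7f = 8  ←
flags [17+:8] = (word>>17) & 0xff = 165
type [0+:17] = (word>>0) & 0x1ffff = 46020
bank signed 7b, MSB=0: value = 8

8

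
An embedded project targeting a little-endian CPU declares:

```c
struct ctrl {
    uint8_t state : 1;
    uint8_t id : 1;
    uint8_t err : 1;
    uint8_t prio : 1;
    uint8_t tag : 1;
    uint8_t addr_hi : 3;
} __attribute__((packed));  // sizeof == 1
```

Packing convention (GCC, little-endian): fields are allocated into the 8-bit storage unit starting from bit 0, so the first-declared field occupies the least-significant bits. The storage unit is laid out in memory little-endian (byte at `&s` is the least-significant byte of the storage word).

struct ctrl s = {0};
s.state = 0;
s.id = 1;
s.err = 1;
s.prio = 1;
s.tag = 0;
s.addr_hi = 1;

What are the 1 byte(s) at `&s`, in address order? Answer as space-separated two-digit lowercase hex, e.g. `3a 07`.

[0+:1] state=0 & 0x1 = 0x0; word=0x00
[1+:1] id=1 & 0x1 = 0x1; word=0x02
[2+:1] err=1 & 0x1 = 0x1; word=0x06
[3+:1] prio=1 & 0x1 = 0x1; word=0x0e
[4+:1] tag=0 & 0x1 = 0x0; word=0x0e
[5+:3] addr_hi=1 & 0x7 = 0x1; word=0x2e
word = 0x2e → little-endian bytes:
  [0]=0x2e

2e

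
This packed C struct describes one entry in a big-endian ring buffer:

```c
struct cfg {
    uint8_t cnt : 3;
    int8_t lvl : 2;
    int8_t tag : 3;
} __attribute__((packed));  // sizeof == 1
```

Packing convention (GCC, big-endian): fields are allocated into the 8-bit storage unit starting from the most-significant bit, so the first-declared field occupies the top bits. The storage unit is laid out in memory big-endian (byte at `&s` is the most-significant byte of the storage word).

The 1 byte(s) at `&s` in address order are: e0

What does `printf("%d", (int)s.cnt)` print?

[0]=0xe0 (big-endian) → word 0xe0
cnt:3 @ bit 5 → (0xe0>>5)&0x7 = 0x7  ←
lvl:2 @ bit 3 → (0xe0>>3)&0x3 = 0x0
tag:3 @ bit 0 → (0xe0>>0)&0x7 = 0x0

7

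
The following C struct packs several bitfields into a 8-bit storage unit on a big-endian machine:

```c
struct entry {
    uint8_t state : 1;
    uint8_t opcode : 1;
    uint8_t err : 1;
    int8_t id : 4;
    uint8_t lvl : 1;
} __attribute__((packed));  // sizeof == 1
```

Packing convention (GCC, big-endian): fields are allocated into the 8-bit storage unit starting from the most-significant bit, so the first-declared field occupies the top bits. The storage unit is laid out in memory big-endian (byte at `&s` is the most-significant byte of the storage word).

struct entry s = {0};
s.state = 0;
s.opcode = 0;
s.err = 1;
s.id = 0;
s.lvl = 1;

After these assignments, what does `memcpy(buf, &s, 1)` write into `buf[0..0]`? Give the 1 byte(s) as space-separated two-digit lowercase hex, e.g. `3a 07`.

21

state:1 = 0 → 0x0 << 7 → word 0x00
opcode:1 = 0 → 0x0 << 6 → word 0x00
err:1 = 1 → 0x1 << 5 → word 0x20
id:4 = 0 → 0x0 << 1 → word 0x20
lvl:1 = 1 → 0x1 << 0 → word 0x21
word = 0x21 → big-endian bytes:
  [0]=0x21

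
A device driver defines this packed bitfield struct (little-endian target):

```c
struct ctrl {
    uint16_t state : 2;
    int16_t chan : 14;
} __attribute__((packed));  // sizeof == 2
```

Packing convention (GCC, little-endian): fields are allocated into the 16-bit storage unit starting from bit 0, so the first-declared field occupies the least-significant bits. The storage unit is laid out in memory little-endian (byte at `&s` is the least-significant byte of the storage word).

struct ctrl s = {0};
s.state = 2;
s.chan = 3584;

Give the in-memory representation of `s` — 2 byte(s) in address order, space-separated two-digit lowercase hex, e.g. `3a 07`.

02 38

state:2 = 2 → 0x2 << 0 → word 0x0002
chan:14 = 3584 → 0xe00 << 2 → word 0x3802
word = 0x3802 → little-endian bytes:
  [0]=0x02  [1]=0x38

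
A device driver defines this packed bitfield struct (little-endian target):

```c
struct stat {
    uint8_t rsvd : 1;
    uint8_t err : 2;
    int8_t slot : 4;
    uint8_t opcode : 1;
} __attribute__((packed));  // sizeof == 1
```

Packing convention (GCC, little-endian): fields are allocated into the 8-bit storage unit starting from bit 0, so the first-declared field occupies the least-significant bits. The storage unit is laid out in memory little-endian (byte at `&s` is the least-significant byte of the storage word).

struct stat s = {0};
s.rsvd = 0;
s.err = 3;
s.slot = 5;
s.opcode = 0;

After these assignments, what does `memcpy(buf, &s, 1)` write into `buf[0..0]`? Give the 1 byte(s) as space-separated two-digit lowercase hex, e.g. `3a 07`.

rsvd (1b) val=0 bits=0x0 at bit 0: 0x00
err (2b) val=3 bits=0x3 at bit 1: 0x06
slot (4b) val=5 bits=0x5 at bit 3: 0x2e
opcode (1b) val=0 bits=0x0 at bit 7: 0x2e
word = 0x2e → little-endian bytes:
  [0]=0x2e

2e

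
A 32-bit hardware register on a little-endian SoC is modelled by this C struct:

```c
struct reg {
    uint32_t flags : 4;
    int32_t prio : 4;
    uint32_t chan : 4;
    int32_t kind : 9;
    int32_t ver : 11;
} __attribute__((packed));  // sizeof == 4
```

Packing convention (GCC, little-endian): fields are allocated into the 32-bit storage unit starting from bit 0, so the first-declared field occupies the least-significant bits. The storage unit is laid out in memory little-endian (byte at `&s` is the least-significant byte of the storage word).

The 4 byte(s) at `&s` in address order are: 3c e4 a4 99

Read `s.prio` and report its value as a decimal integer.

3

[0]=0x3c [1]=0xe4 [2]=0xa4 [3]=0x99 (little-endian) → word 0x99a4e43c
flags:4 @ bit 0 → (0x99a4e43c>>0)&0xf = 0xc
prio:4 @ bit 4 → (0x99a4e43c>>4)&0xf = 0x3  ←
chan:4 @ bit 8 → (0x99a4e43c>>8)&0xf = 0x4
kind:9 @ bit 12 → (0x99a4e43c>>12)&0x1ff = 0x4e
ver:11 @ bit 21 → (0x99a4e43c>>21)&0x7ff = 0x4cd
prio signed 4b, MSB=0: value = 3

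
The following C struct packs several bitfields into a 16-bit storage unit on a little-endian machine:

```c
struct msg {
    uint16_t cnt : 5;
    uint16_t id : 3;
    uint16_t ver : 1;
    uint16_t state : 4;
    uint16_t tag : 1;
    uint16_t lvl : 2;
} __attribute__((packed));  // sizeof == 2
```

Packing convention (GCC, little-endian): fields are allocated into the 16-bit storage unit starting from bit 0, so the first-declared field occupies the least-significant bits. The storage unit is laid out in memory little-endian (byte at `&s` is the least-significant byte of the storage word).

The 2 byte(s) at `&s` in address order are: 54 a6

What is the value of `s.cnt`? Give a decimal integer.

[0]=0x54 [1]=0xa6 (little-endian) → word 0xa654
cnt [0+:5] = (word>>0) & 0x1f = 20  ←
id [5+:3] = (word>>5) & 0x7 = 2
ver [8+:1] = (word>>8) & 0x1 = 0
state [9+:4] = (word>>9) & 0xf = 3
tag [13+:1] = (word>>13) & 0x1 = 1
lvl [14+:2] = (word>>14) & 0x3 = 2

20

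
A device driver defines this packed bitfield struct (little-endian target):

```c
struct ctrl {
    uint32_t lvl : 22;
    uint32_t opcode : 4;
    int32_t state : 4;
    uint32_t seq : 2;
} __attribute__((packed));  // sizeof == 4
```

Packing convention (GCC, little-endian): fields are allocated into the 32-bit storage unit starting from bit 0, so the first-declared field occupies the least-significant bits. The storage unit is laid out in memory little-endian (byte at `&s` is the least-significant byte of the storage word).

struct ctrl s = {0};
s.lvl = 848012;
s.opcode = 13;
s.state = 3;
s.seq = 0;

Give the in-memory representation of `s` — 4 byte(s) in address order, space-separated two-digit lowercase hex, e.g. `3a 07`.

lvl:22 = 848012 → 0xcf08c << 0 → word 0x000cf08c
opcode:4 = 13 → 0xd << 22 → word 0x034cf08c
state:4 = 3 → 0x3 << 26 → word 0x0f4cf08c
seq:2 = 0 → 0x0 << 30 → word 0x0f4cf08c
word = 0x0f4cf08c → little-endian bytes:
  [0]=0x8c  [1]=0xf0  [2]=0x4c  [3]=0x0f

8c f0 4c 0f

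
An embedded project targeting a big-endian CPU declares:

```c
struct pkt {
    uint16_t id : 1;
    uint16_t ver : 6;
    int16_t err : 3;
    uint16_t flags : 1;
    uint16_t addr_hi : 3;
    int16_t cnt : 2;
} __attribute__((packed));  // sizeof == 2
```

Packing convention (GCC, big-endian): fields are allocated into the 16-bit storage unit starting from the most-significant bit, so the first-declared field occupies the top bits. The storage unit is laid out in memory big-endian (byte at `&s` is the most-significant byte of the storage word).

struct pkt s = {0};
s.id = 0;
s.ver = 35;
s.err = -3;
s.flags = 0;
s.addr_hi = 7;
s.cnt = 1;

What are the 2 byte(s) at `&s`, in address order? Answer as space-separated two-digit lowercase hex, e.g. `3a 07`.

47 5d

[15+:1] id=0 & 0x1 = 0x0; word=0x0000
[9+:6] ver=35 & 0x3f = 0x23; word=0x4600
[6+:3] err=-3 & 0x7 = 0x5; word=0x4740
[5+:1] flags=0 & 0x1 = 0x0; word=0x4740
[2+:3] addr_hi=7 & 0x7 = 0x7; word=0x475c
[0+:2] cnt=1 & 0x3 = 0x1; word=0x475d
word = 0x475d → big-endian bytes:
  [0]=0x47  [1]=0x5d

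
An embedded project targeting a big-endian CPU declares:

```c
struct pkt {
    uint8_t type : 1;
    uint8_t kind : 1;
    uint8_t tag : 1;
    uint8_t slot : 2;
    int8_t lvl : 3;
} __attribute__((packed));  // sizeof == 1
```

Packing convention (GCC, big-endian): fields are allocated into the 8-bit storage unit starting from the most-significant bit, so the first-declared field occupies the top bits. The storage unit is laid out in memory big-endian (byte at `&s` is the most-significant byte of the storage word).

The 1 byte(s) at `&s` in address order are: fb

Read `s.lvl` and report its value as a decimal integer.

[0]=0xfb (big-endian) → word 0xfb
type:1 @ bit 7 → (0xfb>>7)&0x1 = 0x1
kind:1 @ bit 6 → (0xfb>>6)&0x1 = 0x1
tag:1 @ bit 5 → (0xfb>>5)&0x1 = 0x1
slot:2 @ bit 3 → (0xfb>>3)&0x3 = 0x3
lvl:3 @ bit 0 → (0xfb>>0)&0x7 = 0x3  ←
lvl signed 3b, MSB=0: value = 3

3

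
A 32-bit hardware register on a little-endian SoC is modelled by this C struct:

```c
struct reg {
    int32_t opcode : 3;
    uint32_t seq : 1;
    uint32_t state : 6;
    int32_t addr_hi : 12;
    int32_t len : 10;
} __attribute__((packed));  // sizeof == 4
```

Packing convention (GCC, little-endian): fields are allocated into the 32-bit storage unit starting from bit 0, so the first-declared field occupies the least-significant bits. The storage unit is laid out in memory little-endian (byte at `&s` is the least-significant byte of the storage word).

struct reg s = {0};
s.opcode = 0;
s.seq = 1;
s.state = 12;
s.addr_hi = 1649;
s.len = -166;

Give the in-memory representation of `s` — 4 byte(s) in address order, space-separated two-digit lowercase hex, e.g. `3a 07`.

c8 c4 99 d6

[0+:3] opcode=0 & 0x7 = 0x0; word=0x00000000
[3+:1] seq=1 & 0x1 = 0x1; word=0x00000008
[4+:6] state=12 & 0x3f = 0xc; word=0x000000c8
[10+:12] addr_hi=1649 & 0xfff = 0x671; word=0x0019c4c8
[22+:10] len=-166 & 0x3ff = 0x35a; word=0xd699c4c8
word = 0xd699c4c8 → little-endian bytes:
  [0]=0xc8  [1]=0xc4  [2]=0x99  [3]=0xd6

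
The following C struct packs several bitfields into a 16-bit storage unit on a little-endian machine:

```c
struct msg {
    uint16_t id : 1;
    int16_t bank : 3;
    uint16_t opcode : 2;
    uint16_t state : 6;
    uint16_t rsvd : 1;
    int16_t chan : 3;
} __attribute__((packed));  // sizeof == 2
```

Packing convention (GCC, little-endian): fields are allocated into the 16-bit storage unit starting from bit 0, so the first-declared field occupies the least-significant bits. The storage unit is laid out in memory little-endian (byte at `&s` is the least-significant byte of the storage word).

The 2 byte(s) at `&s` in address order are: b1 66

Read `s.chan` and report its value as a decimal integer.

[0]=0xb1 [1]=0x66 (little-endian) → word 0x66b1
id:1 @ bit 0 → (0x66b1>>0)&0x1 = 0x1
bank:3 @ bit 1 → (0x66b1>>1)&0x7 = 0x0
opcode:2 @ bit 4 → (0x66b1>>4)&0x3 = 0x3
state:6 @ bit 6 → (0x66b1>>6)&0x3f = 0x1a
rsvd:1 @ bit 12 → (0x66b1>>12)&0x1 = 0x0
chan:3 @ bit 13 → (0x66b1>>13)&0x7 = 0x3  ←
chan signed 3b, MSB=0: value = 3

3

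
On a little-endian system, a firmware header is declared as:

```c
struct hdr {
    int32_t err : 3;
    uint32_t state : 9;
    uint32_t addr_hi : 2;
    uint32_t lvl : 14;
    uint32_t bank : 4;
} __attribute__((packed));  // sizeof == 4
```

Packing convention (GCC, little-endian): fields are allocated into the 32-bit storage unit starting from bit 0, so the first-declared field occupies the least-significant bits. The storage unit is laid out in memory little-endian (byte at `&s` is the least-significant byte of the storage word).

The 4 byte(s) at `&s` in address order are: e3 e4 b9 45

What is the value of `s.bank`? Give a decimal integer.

4

[0]=0xe3 [1]=0xe4 [2]=0xb9 [3]=0x45 (little-endian) → word 0x45b9e4e3
err:3 @ bit 0 → (0x45b9e4e3>>0)&0x7 = 0x3
state:9 @ bit 3 → (0x45b9e4e3>>3)&0x1ff = 0x9c
addr_hi:2 @ bit 12 → (0x45b9e4e3>>12)&0x3 = 0x2
lvl:14 @ bit 14 → (0x45b9e4e3>>14)&0x3fff = 0x16e7
bank:4 @ bit 28 → (0x45b9e4e3>>28)&0xf = 0x4  ←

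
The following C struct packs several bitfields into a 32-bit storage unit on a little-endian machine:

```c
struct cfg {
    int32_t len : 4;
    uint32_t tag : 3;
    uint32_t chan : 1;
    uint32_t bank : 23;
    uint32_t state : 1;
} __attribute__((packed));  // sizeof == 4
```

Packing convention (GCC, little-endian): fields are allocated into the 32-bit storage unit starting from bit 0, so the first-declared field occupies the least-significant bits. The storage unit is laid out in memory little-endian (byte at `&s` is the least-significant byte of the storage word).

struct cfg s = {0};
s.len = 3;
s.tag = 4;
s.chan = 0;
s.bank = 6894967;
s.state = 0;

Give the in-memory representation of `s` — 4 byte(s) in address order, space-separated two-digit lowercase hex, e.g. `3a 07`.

43 77 35 69

len:4 = 3 → 0x3 << 0 → word 0x00000003
tag:3 = 4 → 0x4 << 4 → word 0x00000043
chan:1 = 0 → 0x0 << 7 → word 0x00000043
bank:23 = 6894967 → 0x693577 << 8 → word 0x69357743
state:1 = 0 → 0x0 << 31 → word 0x69357743
word = 0x69357743 → little-endian bytes:
  [0]=0x43  [1]=0x77  [2]=0x35  [3]=0x69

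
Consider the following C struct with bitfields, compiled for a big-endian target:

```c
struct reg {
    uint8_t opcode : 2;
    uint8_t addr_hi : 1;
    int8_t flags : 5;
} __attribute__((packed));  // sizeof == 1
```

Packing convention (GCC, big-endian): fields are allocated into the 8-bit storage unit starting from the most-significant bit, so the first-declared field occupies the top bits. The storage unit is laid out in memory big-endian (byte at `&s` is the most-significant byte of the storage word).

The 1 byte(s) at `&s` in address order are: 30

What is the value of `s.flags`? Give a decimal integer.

-16

[0]=0x30 (big-endian) → word 0x30
opcode [6+:2] = (word>>6) & 0x3 = 0
addr_hi [5+:1] = (word>>5) & 0x1 = 1
flags [0+:5] = (word>>0) & 0x1f = 16  ←
flags signed 5b, MSB=1: 16 - 32 = -16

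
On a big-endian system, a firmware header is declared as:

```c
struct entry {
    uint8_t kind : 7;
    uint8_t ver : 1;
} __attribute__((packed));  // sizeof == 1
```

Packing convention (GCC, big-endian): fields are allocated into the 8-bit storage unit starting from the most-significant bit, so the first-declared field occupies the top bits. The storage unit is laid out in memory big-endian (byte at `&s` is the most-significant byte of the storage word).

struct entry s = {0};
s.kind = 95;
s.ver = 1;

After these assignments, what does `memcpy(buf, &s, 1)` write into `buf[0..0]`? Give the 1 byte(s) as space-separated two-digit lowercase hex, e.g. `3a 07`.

bf

kind:7 = 95 → 0x5f << 1 → word 0xbe
ver:1 = 1 → 0x1 << 0 → word 0xbf
word = 0xbf → big-endian bytes:
  [0]=0xbf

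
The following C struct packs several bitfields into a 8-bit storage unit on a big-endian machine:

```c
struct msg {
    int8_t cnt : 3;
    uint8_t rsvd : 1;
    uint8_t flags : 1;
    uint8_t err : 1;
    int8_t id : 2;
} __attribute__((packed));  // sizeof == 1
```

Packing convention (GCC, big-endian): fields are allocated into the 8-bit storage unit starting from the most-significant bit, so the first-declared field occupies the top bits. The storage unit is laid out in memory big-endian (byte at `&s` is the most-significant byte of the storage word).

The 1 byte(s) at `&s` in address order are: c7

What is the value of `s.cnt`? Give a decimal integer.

-2

[0]=0xc7 (big-endian) → word 0xc7
cnt [5+:3] = (word>>5) & 0x7 = 6  ←
rsvd [4+:1] = (word>>4) & 0x1 = 0
flags [3+:1] = (word>>3) & 0x1 = 0
err [2+:1] = (word>>2) & 0x1 = 1
id [0+:2] = (word>>0) & 0x3 = 3
cnt signed 3b, MSB=1: 6 - 8 = -2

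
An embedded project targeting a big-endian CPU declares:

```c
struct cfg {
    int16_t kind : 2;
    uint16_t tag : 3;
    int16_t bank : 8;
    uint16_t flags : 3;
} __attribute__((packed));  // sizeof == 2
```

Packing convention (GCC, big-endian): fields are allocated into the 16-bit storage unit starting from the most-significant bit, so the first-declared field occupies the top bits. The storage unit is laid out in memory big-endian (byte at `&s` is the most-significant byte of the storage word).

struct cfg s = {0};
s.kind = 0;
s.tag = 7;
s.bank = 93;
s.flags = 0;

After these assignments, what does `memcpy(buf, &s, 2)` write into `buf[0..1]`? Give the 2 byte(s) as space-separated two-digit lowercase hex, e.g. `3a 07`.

3a e8

[14+:2] kind=0 & 0x3 = 0x0; word=0x0000
[11+:3] tag=7 & 0x7 = 0x7; word=0x3800
[3+:8] bank=93 & 0xff = 0x5d; word=0x3ae8
[0+:3] flags=0 & 0x7 = 0x0; word=0x3ae8
word = 0x3ae8 → big-endian bytes:
  [0]=0x3a  [1]=0xe8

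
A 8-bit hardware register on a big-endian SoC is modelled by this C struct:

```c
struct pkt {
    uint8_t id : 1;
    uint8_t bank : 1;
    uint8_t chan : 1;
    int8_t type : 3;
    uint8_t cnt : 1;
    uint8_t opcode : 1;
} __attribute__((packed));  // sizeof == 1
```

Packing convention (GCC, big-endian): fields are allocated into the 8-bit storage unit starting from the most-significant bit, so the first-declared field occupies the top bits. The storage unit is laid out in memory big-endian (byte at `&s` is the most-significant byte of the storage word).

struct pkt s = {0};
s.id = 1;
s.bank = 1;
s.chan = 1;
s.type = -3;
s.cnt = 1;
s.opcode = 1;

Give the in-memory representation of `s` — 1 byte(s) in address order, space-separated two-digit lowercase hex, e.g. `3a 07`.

[7+:1] id=1 & 0x1 = 0x1; word=0x80
[6+:1] bank=1 & 0x1 = 0x1; word=0xc0
[5+:1] chan=1 & 0x1 = 0x1; word=0xe0
[2+:3] type=-3 & 0x7 = 0x5; word=0xf4
[1+:1] cnt=1 & 0x1 = 0x1; word=0xf6
[0+:1] opcode=1 & 0x1 = 0x1; word=0xf7
word = 0xf7 → big-endian bytes:
  [0]=0xf7

f7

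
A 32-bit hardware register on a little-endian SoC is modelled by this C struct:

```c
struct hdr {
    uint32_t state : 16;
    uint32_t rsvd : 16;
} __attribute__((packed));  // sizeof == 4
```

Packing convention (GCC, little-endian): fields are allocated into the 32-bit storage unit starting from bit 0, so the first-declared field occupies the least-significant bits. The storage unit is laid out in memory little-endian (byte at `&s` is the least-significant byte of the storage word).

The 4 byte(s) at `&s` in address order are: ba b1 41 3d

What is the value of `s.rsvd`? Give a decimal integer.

15681

[0]=0xba [1]=0xb1 [2]=0x41 [3]=0x3d (little-endian) → word 0x3d41b1ba
state:16 @ bit 0 → (0x3d41b1ba>>0)&0xffff = 0xb1ba
rsvd:16 @ bit 16 → (0x3d41b1ba>>16)&0xffff = 0x3d41  ←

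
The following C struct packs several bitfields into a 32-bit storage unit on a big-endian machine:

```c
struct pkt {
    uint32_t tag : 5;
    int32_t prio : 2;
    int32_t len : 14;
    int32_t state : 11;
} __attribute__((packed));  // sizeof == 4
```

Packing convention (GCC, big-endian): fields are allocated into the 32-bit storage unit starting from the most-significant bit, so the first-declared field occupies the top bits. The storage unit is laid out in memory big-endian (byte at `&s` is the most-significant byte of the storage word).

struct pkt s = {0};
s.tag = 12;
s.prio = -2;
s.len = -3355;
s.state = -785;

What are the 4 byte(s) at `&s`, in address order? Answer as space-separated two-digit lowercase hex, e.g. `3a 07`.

tag (5b) val=12 bits=0xc at bit 27: 0x60000000
prio (2b) val=-2 bits=0x2 at bit 25: 0x64000000
len (14b) val=-3355 bits=0x32e5 at bit 11: 0x65972800
state (11b) val=-785 bits=0x4ef at bit 0: 0x65972cef
word = 0x65972cef → big-endian bytes:
  [0]=0x65  [1]=0x97  [2]=0x2c  [3]=0xef

65 97 2c ef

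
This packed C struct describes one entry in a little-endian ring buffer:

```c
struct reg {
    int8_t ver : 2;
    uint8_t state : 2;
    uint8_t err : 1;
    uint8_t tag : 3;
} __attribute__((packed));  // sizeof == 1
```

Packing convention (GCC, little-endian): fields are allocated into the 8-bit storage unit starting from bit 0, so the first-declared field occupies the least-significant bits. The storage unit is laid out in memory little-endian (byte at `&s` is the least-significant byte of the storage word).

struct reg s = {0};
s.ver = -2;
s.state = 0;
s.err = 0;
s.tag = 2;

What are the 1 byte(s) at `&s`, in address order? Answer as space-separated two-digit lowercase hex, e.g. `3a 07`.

42

ver (2b) val=-2 bits=0x2 at bit 0: 0x02
state (2b) val=0 bits=0x0 at bit 2: 0x02
err (1b) val=0 bits=0x0 at bit 4: 0x02
tag (3b) val=2 bits=0x2 at bit 5: 0x42
word = 0x42 → little-endian bytes:
  [0]=0x42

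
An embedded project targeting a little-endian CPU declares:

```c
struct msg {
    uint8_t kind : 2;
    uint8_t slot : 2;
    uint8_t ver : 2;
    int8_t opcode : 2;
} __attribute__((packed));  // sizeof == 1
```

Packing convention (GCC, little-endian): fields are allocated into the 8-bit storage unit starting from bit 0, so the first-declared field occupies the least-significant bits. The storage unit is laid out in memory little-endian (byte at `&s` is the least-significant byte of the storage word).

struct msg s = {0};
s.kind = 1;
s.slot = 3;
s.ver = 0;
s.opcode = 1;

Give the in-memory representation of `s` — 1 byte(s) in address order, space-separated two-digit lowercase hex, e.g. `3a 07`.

4d

kind (2b) val=1 bits=0x1 at bit 0: 0x01
slot (2b) val=3 bits=0x3 at bit 2: 0x0d
ver (2b) val=0 bits=0x0 at bit 4: 0x0d
opcode (2b) val=1 bits=0x1 at bit 6: 0x4d
word = 0x4d → little-endian bytes:
  [0]=0x4d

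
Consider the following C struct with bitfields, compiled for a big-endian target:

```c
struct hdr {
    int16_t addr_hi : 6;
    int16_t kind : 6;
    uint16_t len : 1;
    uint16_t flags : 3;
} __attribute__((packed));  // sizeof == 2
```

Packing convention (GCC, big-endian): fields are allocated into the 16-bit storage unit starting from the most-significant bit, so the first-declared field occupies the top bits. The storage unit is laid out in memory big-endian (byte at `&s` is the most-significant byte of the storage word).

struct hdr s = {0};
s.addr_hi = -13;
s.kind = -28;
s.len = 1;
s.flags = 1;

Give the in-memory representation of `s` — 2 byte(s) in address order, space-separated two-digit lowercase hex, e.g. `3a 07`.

addr_hi (6b) val=-13 bits=0x33 at bit 10: 0xcc00
kind (6b) val=-28 bits=0x24 at bit 4: 0xce40
len (1b) val=1 bits=0x1 at bit 3: 0xce48
flags (3b) val=1 bits=0x1 at bit 0: 0xce49
word = 0xce49 → big-endian bytes:
  [0]=0xce  [1]=0x49

ce 49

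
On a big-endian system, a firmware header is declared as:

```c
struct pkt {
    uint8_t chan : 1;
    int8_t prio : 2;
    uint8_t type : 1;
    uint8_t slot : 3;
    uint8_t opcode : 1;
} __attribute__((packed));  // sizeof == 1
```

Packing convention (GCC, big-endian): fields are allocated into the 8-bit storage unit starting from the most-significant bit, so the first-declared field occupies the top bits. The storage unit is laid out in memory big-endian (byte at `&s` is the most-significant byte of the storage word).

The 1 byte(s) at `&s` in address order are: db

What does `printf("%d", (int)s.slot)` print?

5

[0]=0xdb (big-endian) → word 0xdb
chan:1 @ bit 7 → (0xdb>>7)&0x1 = 0x1
prio:2 @ bit 5 → (0xdb>>5)&0x3 = 0x2
type:1 @ bit 4 → (0xdb>>4)&0x1 = 0x1
slot:3 @ bit 1 → (0xdb>>1)&0x7 = 0x5  ←
opcode:1 @ bit 0 → (0xdb>>0)&0x1 = 0x1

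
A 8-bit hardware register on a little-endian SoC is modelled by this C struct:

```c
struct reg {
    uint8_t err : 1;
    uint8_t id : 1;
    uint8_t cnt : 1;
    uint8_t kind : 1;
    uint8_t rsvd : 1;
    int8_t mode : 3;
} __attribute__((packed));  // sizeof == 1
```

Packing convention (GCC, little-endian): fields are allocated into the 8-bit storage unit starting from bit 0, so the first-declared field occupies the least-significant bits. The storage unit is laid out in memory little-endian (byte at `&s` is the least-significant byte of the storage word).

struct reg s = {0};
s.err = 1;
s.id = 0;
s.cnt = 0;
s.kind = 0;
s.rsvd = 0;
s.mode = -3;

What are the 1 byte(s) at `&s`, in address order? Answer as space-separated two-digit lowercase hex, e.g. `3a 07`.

err (1b) val=1 bits=0x1 at bit 0: 0x01
id (1b) val=0 bits=0x0 at bit 1: 0x01
cnt (1b) val=0 bits=0x0 at bit 2: 0x01
kind (1b) val=0 bits=0x0 at bit 3: 0x01
rsvd (1b) val=0 bits=0x0 at bit 4: 0x01
mode (3b) val=-3 bits=0x5 at bit 5: 0xa1
word = 0xa1 → little-endian bytes:
  [0]=0xa1

a1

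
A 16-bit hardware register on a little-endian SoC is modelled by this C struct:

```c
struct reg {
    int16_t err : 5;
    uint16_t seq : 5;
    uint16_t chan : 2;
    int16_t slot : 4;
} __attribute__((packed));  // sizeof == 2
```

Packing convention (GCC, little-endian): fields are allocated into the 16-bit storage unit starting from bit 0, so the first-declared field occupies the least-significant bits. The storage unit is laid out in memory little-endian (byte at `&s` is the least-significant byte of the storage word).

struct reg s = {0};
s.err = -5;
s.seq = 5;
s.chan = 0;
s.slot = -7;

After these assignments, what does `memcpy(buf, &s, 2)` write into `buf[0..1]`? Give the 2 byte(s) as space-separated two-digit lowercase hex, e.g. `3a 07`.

bb 90

err (5b) val=-5 bits=0x1b at bit 0: 0x001b
seq (5b) val=5 bits=0x5 at bit 5: 0x00bb
chan (2b) val=0 bits=0x0 at bit 10: 0x00bb
slot (4b) val=-7 bits=0x9 at bit 12: 0x90bb
word = 0x90bb → little-endian bytes:
  [0]=0xbb  [1]=0x90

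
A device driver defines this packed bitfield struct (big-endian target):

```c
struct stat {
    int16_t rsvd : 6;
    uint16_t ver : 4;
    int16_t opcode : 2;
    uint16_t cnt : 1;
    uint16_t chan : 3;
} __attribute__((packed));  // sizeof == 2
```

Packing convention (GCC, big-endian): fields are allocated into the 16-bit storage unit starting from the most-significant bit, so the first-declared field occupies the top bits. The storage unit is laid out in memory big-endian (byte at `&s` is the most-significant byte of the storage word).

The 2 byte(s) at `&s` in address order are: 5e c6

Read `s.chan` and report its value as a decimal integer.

[0]=0x5e [1]=0xc6 (big-endian) → word 0x5ec6
rsvd:6 @ bit 10 → (0x5ec6>>10)&0x3f = 0x17
ver:4 @ bit 6 → (0x5ec6>>6)&0xf = 0xb
opcode:2 @ bit 4 → (0x5ec6>>4)&0x3 = 0x0
cnt:1 @ bit 3 → (0x5ec6>>3)&0x1 = 0x0
chan:3 @ bit 0 → (0x5ec6>>0)&0x7 = 0x6  ←

6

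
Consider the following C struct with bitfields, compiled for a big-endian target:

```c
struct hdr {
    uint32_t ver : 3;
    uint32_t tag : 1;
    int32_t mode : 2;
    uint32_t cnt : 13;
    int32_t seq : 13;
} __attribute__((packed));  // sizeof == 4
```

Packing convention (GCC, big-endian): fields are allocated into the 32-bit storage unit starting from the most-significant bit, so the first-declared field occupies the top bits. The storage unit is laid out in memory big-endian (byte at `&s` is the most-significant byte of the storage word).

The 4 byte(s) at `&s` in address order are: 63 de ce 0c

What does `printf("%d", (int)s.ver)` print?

3

[0]=0x63 [1]=0xde [2]=0xce [3]=0x0c (big-endian) → word 0x63dece0c
ver [29+:3] = (word>>29) & 0x7 = 3  ←
tag [28+:1] = (word>>28) & 0x1 = 0
mode [26+:2] = (word>>26) & 0x3 = 0
cnt [13+:13] = (word>>13) & 0x1fff = 7926
seq [0+:13] = (word>>0) & 0x1fff = 3596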